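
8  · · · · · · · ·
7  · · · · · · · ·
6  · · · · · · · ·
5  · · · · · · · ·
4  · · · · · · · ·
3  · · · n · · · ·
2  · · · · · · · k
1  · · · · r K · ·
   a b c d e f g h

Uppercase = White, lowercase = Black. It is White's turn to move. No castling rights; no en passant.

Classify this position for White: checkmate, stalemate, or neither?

White to move; white king on f1.
In check: yes, from the black rook on e1.
King squares — e1: attacked by Nd3; g1: attacked by Re1; e2: attacked by Re1; f2: attacked by Nd3; g2: attacked by Kh2.
Legal moves for White: none.
In check with no legal moves → checkmate.

checkmate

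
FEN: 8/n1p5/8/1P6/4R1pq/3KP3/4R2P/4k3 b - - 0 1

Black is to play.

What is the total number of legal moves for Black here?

Black to move; king on e1.
In check: yes, from the white rook on e2.
Legal moves: Kf1, Kd1.
Count: 2.

2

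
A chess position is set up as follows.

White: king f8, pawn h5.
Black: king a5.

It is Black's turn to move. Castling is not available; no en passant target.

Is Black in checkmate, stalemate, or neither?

neither

Black to move; black king on a5.
In check: no.
Legal moves for Black: Kb6, Ka6, Kb5, Kb4, Ka4.
Black has 5 legal moves and is not in check → neither.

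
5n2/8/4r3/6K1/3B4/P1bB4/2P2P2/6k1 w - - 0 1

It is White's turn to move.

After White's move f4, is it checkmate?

After f4: black king on g1; in check: yes, from the white bishop on d4.
Black has 5 legal replies: Kh2, Kg2, Kh1, Re3, Bxd4.
In check but a legal move exists → not checkmate.

no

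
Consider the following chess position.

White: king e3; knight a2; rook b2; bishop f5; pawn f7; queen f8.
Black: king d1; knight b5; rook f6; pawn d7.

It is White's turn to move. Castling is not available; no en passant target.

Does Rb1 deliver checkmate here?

After Rb1: black king on d1; in check: yes, from the white rook on b1.
King squares — c1: attacked by Rb1; e1: attacked by Rb1; c2: attacked by Bf5; d2: attacked by Ke3; e2: attacked by Ke3.
Black has no legal moves → checkmate.

yes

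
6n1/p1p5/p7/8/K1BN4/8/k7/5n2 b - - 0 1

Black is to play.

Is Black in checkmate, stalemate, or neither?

neither

Black to move; black king on a2.
In check: yes, from the white bishop on c4.
Legal moves for Black: Kb2, Kb1, Ka1.
Black is in check but has 3 legal moves → neither.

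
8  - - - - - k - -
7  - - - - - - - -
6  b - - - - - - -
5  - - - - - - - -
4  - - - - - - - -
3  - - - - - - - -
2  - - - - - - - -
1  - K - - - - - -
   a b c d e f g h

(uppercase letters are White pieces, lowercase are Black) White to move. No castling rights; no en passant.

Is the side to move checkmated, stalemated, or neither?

White to move; white king on b1.
In check: no.
Legal moves for White: Kc2, Kb2, Ka2, Kc1, Ka1.
White has 5 legal moves and is not in check → neither.

neither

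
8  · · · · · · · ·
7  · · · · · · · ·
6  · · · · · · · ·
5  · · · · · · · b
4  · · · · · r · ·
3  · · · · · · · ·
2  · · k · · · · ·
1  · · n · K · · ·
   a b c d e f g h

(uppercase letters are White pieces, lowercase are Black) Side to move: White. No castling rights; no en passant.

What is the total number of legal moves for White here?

White to move; king on e1.
In check: no.
Legal moves: none.
Count: 0.

0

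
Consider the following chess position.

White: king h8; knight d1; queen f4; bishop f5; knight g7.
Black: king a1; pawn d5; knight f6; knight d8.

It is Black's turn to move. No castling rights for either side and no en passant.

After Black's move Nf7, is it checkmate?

yes

After Nf7: white king on h8; in check: yes, from the black knight on f7.
King squares — g7: own knight; h7: attacked by Nf6; g8: attacked by Nf6.
White has no legal moves → checkmate.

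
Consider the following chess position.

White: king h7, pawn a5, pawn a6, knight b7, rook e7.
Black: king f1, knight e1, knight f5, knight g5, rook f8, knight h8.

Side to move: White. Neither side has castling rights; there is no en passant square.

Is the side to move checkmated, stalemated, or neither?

White to move; white king on h7.
In check: yes, from the black knight on g5.
King squares — g6: attacked by Nh8; h6: attacked by Nf5; g7: attacked by Nf5; g8: attacked by Rf8; h8: attacked by Rf8.
Legal moves for White: none.
In check with no legal moves → checkmate.

checkmate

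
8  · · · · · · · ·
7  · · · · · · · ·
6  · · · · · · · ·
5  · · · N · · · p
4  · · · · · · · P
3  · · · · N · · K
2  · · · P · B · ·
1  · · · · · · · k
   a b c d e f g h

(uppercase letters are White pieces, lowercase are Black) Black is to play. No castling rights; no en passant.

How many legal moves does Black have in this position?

0

Black to move; king on h1.
In check: no.
Legal moves: none.
Count: 0.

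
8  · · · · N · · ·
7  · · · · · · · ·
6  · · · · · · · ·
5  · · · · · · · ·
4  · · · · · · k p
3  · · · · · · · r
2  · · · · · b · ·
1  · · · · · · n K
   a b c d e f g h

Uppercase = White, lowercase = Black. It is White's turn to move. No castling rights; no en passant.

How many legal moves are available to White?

1

White to move; king on h1.
In check: yes, from the black rook on h3.
Legal moves: Kg2.
Count: 1.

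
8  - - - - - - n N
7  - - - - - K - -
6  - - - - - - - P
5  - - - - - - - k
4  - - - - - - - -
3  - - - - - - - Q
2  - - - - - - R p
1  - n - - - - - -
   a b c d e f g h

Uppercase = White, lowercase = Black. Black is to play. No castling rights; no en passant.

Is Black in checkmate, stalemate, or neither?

Black to move; black king on h5.
In check: yes, from the white queen on h3.
King squares — g4: attacked by Rg2; h4: attacked by Qh3; g5: attacked by Rg2; g6: attacked by Rg2; h6: attacked by Qh3.
Legal moves for Black: none.
In check with no legal moves → checkmate.

checkmate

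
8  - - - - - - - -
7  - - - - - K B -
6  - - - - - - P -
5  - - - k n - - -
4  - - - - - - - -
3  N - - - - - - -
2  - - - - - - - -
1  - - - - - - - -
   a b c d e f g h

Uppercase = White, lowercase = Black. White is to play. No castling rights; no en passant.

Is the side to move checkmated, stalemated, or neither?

White to move; white king on f7.
In check: yes, from the black knight on e5.
King squares — e6: attacked by Kd5; f6: available; g6: own pawn; e7: available; g7: own bishop; e8: available; f8: available; g8: available.
Legal moves for White: Kg8, Kf8, Ke8, Ke7, Kf6, Bxe5.
White is in check but has 6 legal moves → neither.

neither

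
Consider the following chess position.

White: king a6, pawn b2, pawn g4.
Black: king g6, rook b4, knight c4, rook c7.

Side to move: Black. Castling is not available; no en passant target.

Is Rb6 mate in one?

yes

After Rb6: white king on a6; in check: yes, from the black rook on b6.
King squares — a5: attacked by Nc4; b5: attacked by Rb6; b6: attacked by Nc4; a7: attacked by Rc7; b7: attacked by Rb6.
White has no legal moves → checkmate.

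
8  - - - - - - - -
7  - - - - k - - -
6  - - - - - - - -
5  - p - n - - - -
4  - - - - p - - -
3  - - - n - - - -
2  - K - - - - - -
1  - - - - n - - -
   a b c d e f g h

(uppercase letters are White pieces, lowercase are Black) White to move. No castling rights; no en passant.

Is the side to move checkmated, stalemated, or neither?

White to move; white king on b2.
In check: yes, from the black knight on d3.
Legal moves for White: Kb3, Ka3, Ka2, Kb1, Ka1.
White is in check but has 5 legal moves → neither.

neither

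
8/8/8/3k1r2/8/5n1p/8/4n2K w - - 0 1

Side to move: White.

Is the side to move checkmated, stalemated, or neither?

stalemate

White to move; white king on h1.
In check: no.
King squares — g1: attacked by Nf3; g2: attacked by Ne1; h2: attacked by Nf3.
Legal moves for White: none.
Not in check and no legal moves → stalemate.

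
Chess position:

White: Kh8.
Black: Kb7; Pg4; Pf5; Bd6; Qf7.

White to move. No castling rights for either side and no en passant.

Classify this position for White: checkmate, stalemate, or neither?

stalemate

White to move; white king on h8.
In check: no.
King squares — g7: attacked by Qf7; h7: attacked by Qf7; g8: attacked by Qf7.
Legal moves for White: none.
Not in check and no legal moves → stalemate.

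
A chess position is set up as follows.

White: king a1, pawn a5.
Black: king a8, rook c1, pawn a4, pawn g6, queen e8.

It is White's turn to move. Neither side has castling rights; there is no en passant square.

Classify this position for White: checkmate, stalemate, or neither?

White to move; white king on a1.
In check: yes, from the black rook on c1.
King squares — b1: attacked by Rc1; a2: available; b2: available.
Legal moves for White: Kb2, Ka2.
White is in check but has 2 legal moves → neither.

neither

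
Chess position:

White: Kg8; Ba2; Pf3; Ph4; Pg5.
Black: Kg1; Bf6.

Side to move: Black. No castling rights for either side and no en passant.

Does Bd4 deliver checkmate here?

no

After Bd4: white king on g8; in check: no.
White is not in check, so this cannot be checkmate.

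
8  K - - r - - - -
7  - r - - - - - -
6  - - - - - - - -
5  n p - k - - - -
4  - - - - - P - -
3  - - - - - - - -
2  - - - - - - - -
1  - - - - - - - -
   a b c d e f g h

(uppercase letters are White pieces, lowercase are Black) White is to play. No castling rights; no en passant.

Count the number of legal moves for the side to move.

White to move; king on a8.
In check: yes, from the black rook on d8.
Legal moves: none.
Count: 0.

0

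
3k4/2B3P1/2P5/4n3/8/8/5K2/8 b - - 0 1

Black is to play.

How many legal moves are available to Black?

4

Black to move; king on d8.
In check: yes, from the white bishop on c7.
Legal moves: Ke8, Kc8, Ke7, Kxc7.
Count: 4.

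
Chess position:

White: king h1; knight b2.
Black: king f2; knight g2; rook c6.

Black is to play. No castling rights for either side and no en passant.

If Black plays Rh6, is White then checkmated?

yes

After Rh6: white king on h1; in check: yes, from the black rook on h6.
King squares — g1: attacked by Kf2; g2: attacked by Kf2; h2: attacked by Rh6.
White has no legal moves → checkmate.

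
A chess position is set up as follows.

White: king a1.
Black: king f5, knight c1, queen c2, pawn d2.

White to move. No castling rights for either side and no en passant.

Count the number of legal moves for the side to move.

White to move; king on a1.
In check: no.
Legal moves: none.
Count: 0.

0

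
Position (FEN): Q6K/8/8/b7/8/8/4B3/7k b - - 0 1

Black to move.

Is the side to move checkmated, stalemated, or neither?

Black to move; black king on h1.
In check: yes, from the white queen on a8.
Legal moves for Black: Kh2, Kg1.
Black is in check but has 2 legal moves → neither.

neither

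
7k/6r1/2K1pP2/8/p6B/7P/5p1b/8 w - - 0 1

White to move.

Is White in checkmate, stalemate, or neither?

White to move; white king on c6.
In check: no.
Legal moves for White: Kb6, Kc5, Kb5, Bg5, Bg3, Bxf2, fxg7+, f7.
White has 8 legal moves and is not in check → neither.

neither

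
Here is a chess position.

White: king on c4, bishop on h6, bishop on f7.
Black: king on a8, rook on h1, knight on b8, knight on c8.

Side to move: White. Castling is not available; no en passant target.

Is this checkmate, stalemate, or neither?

White to move; white king on c4.
In check: no.
Legal moves for White include: Bg8, Be8, Bg6, Be6, Bh5, Bd5+, Bf8, Bg7, Bg5, Bf4, Be3, Bd2, Bc1, Kd5, Kc5, Kb5, Kd4, Kb4, ... (list truncated; more exist).
White has legal moves and is not in check → neither.

neither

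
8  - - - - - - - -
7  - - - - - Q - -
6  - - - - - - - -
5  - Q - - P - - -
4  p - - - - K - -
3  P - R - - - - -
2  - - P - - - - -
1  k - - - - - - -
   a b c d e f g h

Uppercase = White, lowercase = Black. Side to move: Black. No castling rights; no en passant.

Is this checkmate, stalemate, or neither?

stalemate

Black to move; black king on a1.
In check: no.
King squares — b1: attacked by Qb5; a2: attacked by Qf7; b2: attacked by Qb5.
Legal moves for Black: none.
Not in check and no legal moves → stalemate.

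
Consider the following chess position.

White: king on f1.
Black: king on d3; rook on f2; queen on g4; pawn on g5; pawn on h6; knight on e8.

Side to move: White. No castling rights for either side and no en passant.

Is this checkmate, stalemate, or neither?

neither

White to move; white king on f1.
In check: yes, from the black rook on f2.
King squares — e1: available; g1: attacked by Qg4; e2: attacked by Rf2; f2: available; g2: attacked by Rf2.
Legal moves for White: Kxf2, Ke1.
White is in check but has 2 legal moves → neither.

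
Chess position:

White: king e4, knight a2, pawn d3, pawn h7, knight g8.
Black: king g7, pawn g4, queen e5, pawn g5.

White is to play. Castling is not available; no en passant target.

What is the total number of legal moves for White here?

White to move; king on e4.
In check: yes, from the black queen on e5.
Legal moves: Kxe5.
Count: 1.

1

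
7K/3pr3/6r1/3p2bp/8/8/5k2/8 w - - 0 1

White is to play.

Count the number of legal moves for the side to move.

0

White to move; king on h8.
In check: no.
Legal moves: none.
Count: 0.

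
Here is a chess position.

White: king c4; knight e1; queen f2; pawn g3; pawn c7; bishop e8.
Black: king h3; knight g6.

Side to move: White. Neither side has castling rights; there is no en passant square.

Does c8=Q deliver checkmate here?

After c8=Q: black king on h3; in check: yes, from the white queen on c8.
King squares — g2: attacked by Ne1; h2: attacked by Qf2; g3: attacked by Qf2; g4: attacked by Qc8; h4: attacked by Pg3.
Black has no legal moves → checkmate.

yes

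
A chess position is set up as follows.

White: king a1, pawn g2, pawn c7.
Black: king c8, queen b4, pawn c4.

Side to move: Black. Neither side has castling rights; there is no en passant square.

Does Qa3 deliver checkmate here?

no

After Qa3: white king on a1; in check: yes, from the black queen on a3.
White has 1 legal reply: Kb1.
In check but a legal move exists → not checkmate.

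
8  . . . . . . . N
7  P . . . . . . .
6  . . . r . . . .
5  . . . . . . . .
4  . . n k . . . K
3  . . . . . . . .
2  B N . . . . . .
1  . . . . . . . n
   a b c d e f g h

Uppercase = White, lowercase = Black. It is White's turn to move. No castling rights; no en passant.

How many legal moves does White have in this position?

White to move; king on h4.
In check: no.
Legal moves: Nf7, Ng6, Kh5, Kg5, Kg4, Kh3, Nxc4, Na4, Nd3, Nd1, Bxc4, Bb3, Bb1, a8=Q, a8=R, a8=B, a8=N.
Count: 17.

17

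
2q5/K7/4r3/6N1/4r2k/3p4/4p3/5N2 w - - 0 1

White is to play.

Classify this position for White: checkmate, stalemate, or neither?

White to move; white king on a7.
In check: no.
Legal moves for White: Nh7, Nf7, Nxe6, Nxe4, Nh3, Nf3+, Ng3, Ne3, Nh2, Nd2.
White has 10 legal moves and is not in check → neither.

neither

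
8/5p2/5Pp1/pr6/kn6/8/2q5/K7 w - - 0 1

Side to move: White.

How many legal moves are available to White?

0

White to move; king on a1.
In check: no.
Legal moves: none.
Count: 0.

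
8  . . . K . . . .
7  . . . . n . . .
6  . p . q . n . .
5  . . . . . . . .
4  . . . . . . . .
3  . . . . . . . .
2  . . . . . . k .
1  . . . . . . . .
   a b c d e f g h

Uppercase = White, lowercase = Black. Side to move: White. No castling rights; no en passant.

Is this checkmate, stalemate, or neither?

White to move; white king on d8.
In check: yes, from the black queen on d6.
King squares — c7: attacked by Qd6; d7: attacked by Qd6; e7: attacked by Qd6; c8: attacked by Ne7; e8: attacked by Nf6.
Legal moves for White: none.
In check with no legal moves → checkmate.

checkmate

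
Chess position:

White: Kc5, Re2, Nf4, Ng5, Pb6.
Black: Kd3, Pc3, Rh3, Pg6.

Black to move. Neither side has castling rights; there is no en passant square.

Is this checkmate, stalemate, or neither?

Black to move; black king on d3.
In check: yes, from the white knight on f4.
King squares — c2: attacked by Re2; d2: attacked by Re2; e2: attacked by Nf4; c3: own pawn; e3: attacked by Re2; c4: attacked by Kc5; d4: attacked by Kc5; e4: attacked by Re2.
Legal moves for Black: none.
In check with no legal moves → checkmate.

checkmate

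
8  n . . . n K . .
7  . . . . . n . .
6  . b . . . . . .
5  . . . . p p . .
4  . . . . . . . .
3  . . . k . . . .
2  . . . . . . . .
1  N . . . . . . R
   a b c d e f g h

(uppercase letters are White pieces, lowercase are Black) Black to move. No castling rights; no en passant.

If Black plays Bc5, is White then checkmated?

After Bc5: white king on f8; in check: yes, from the black bishop on c5.
White has 3 legal replies: Kg8, Kxe8, Kxf7.
In check but a legal move exists → not checkmate.

no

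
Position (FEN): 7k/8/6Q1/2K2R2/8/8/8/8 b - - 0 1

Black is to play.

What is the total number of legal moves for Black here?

0

Black to move; king on h8.
In check: no.
Legal moves: none.
Count: 0.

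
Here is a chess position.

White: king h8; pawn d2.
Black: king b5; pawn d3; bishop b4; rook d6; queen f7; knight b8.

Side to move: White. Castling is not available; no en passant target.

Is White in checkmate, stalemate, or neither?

White to move; white king on h8.
In check: no.
King squares — g7: attacked by Qf7; h7: attacked by Qf7; g8: attacked by Qf7.
Legal moves for White: none.
Not in check and no legal moves → stalemate.

stalemate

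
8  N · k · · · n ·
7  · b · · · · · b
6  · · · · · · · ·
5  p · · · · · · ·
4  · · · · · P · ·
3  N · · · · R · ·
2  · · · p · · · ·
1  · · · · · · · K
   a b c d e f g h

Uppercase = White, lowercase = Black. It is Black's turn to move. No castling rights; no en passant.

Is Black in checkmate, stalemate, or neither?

Black to move; black king on c8.
In check: no.
Legal moves for Black include: Ne7, Nh6, Nf6, Kd8, Kb8, Kd7, Bg6, Bf5, Bhe4, Bd3, Bc2, Bb1, Bxa8, Bc6, Ba6, Bd5, Bbe4, Bxf3+, ... (list truncated; more exist).
Black has legal moves and is not in check → neither.

neither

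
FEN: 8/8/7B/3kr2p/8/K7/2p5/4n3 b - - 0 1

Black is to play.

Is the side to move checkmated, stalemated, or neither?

neither

Black to move; black king on d5.
In check: no.
Legal moves for Black include: Re8, Re7, Re6, Rg5, Rf5, Re4, Re3+, Re2, Ke6, Kd6, Kc6, Kc5, Ke4, Kd4, Kc4, Nf3, Nd3, Ng2, ... (list truncated; more exist).
Black has legal moves and is not in check → neither.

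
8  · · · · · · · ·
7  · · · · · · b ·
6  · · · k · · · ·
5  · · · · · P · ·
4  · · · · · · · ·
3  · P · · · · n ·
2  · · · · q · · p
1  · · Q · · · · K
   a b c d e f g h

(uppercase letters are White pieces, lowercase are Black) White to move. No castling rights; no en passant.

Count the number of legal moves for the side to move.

0

White to move; king on h1.
In check: yes, from the black knight on g3.
Legal moves: none.
Count: 0.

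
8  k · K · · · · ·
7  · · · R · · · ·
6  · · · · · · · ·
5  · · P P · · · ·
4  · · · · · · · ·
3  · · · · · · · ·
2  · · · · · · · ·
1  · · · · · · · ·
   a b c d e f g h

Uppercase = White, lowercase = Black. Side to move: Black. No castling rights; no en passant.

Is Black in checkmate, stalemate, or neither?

stalemate

Black to move; black king on a8.
In check: no.
King squares — a7: attacked by Rd7; b7: attacked by Rd7; b8: attacked by Kc8.
Legal moves for Black: none.
Not in check and no legal moves → stalemate.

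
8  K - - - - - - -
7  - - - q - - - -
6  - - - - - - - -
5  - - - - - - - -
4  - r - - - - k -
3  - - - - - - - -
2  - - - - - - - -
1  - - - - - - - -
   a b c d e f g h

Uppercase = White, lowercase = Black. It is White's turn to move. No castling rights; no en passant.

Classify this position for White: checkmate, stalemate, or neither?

White to move; white king on a8.
In check: no.
King squares — a7: attacked by Qd7; b7: attacked by Rb4; b8: attacked by Rb4.
Legal moves for White: none.
Not in check and no legal moves → stalemate.

stalemate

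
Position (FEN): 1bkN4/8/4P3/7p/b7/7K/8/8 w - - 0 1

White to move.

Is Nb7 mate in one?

After Nb7: black king on c8; in check: no.
Black is not in check, so this cannot be checkmate.

no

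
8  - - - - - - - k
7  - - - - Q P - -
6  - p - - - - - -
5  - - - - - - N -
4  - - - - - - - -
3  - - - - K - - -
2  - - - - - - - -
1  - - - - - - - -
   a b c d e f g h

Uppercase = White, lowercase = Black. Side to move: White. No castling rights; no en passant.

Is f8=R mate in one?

After f8=R: black king on h8; in check: yes, from the white rook on f8.
King squares — g7: attacked by Qe7; h7: attacked by Ng5; g8: attacked by Rf8.
Black has no legal moves → checkmate.

yes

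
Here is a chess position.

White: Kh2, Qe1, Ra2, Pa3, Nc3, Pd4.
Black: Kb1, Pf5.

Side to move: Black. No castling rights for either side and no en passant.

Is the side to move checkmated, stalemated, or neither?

Black to move; black king on b1.
In check: yes, from the white queen on e1 and the white knight on c3.
King squares — a1: attacked by Qe1; c1: attacked by Qe1; a2: attacked by Nc3; b2: attacked by Ra2; c2: attacked by Ra2.
Legal moves for Black: none.
In check with no legal moves → checkmate.

checkmate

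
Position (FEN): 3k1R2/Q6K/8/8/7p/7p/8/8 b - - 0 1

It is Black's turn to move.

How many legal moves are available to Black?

0

Black to move; king on d8.
In check: yes, from the white rook on f8.
Legal moves: none.
Count: 0.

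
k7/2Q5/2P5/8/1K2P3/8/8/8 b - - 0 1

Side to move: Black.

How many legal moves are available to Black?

Black to move; king on a8.
In check: no.
Legal moves: none.
Count: 0.

0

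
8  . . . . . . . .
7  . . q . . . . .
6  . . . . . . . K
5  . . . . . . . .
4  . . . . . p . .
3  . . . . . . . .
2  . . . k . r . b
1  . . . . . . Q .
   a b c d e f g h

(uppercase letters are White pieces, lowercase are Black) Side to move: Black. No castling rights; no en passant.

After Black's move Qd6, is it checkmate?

After Qd6: white king on h6; in check: yes, from the black queen on d6.
White has 5 legal replies: Kh7, Kg7, Kh5, Kg5, Qg6.
In check but a legal move exists → not checkmate.

no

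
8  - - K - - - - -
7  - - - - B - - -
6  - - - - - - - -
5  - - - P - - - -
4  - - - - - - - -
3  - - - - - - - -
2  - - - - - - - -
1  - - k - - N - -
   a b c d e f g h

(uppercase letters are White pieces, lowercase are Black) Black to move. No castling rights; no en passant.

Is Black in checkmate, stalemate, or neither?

Black to move; black king on c1.
In check: no.
Legal moves for Black: Kc2, Kb2, Kd1, Kb1.
Black has 4 legal moves and is not in check → neither.

neither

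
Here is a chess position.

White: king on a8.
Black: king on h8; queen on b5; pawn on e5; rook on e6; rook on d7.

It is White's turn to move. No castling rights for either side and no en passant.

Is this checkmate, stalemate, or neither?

stalemate

White to move; white king on a8.
In check: no.
King squares — a7: attacked by Rd7; b7: attacked by Qb5; b8: attacked by Qb5.
Legal moves for White: none.
Not in check and no legal moves → stalemate.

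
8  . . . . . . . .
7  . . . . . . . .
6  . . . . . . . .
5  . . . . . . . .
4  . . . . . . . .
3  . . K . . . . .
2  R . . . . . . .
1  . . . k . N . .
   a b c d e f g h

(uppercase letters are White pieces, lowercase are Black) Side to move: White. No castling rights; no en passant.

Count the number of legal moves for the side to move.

White to move; king on c3.
In check: no.
Legal moves: Kd4, Kc4, Kb4, Kd3, Kb3, Kb2, Ra8, Ra7, Ra6, Ra5, Ra4, Ra3, Rh2, Rg2, Rf2, Re2, Rd2+, Rc2, Rb2, Ra1+, Ng3, Ne3+, Nh2, Nd2.
Count: 24.

24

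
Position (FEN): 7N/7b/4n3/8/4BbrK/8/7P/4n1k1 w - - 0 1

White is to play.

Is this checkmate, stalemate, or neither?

White to move; white king on h4.
In check: yes, from the black rook on g4.
Legal moves for White: Kh5, Kxg4, Kh3.
White is in check but has 3 legal moves → neither.

neither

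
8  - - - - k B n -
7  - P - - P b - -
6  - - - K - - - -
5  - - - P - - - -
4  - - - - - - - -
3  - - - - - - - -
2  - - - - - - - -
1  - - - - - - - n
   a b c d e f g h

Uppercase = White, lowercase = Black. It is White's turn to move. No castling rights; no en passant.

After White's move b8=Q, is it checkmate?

yes

After b8=Q: black king on e8; in check: yes, from the white queen on b8.
King squares — d7: attacked by Kd6; e7: attacked by Kd6; f7: own bishop; d8: attacked by Pe7; f8: attacked by Pe7.
Black has no legal moves → checkmate.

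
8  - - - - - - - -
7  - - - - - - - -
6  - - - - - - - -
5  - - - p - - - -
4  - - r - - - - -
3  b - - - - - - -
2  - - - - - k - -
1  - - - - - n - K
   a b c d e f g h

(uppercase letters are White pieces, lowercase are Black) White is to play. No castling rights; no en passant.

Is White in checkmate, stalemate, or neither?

White to move; white king on h1.
In check: no.
King squares — g1: attacked by Kf2; g2: attacked by Kf2; h2: attacked by Nf1.
Legal moves for White: none.
Not in check and no legal moves → stalemate.

stalemate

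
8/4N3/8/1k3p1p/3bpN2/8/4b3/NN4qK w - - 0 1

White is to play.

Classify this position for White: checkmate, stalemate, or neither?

checkmate

White to move; white king on h1.
In check: yes, from the black queen on g1.
King squares — g1: attacked by Bd4; g2: attacked by Qg1; h2: attacked by Qg1.
Legal moves for White: none.
In check with no legal moves → checkmate.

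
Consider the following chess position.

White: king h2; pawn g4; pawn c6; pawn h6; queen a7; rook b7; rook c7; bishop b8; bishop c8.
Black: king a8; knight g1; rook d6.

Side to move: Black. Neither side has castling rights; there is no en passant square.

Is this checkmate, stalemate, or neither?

checkmate

Black to move; black king on a8.
In check: yes, from the white queen on a7.
King squares — a7: attacked by Rb7; b7: attacked by Pc6; b8: attacked by Qa7.
Legal moves for Black: none.
In check with no legal moves → checkmate.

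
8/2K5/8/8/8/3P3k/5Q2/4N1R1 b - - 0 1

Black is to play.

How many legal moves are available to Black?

0

Black to move; king on h3.
In check: no.
Legal moves: none.
Count: 0.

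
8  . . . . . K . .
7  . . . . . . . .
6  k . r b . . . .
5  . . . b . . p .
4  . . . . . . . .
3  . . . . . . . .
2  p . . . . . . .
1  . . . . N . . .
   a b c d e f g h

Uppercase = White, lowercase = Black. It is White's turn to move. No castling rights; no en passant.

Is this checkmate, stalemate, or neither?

neither

White to move; white king on f8.
In check: yes, from the black bishop on d6.
King squares — e7: attacked by Bd6; f7: attacked by Bd5; g7: available; e8: available; g8: attacked by Bd5.
Legal moves for White: Ke8, Kg7.
White is in check but has 2 legal moves → neither.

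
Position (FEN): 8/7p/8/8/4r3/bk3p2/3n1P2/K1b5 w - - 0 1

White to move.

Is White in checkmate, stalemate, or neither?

stalemate

White to move; white king on a1.
In check: no.
King squares — b1: attacked by Nd2; a2: attacked by Kb3; b2: attacked by Bc1.
Legal moves for White: none.
Not in check and no legal moves → stalemate.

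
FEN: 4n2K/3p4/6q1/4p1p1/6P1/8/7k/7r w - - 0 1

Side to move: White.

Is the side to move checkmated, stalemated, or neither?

White to move; white king on h8.
In check: no.
King squares — g7: attacked by Qg6; h7: attacked by Qg6; g8: attacked by Qg6.
Legal moves for White: none.
Not in check and no legal moves → stalemate.

stalemate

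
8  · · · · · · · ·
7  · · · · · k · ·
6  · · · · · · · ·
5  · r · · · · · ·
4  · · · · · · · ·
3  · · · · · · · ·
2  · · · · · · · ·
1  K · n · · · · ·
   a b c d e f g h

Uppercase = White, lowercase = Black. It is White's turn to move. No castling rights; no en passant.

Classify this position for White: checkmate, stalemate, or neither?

White to move; white king on a1.
In check: no.
King squares — b1: attacked by Rb5; a2: attacked by Nc1; b2: attacked by Rb5.
Legal moves for White: none.
Not in check and no legal moves → stalemate.

stalemate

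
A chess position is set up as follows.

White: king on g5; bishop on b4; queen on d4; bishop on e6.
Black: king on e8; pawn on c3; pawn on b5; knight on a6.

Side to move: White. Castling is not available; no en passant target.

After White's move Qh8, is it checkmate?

yes

After Qh8: black king on e8; in check: yes, from the white queen on h8.
King squares — d7: attacked by Be6; e7: attacked by Bb4; f7: attacked by Be6; d8: attacked by Qh8; f8: attacked by Bb4.
Black has no legal moves → checkmate.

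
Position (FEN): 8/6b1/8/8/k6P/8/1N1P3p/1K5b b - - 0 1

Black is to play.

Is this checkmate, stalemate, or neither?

Black to move; black king on a4.
In check: yes, from the white knight on b2.
King squares — a3: available; b3: available; b4: available; a5: available; b5: available.
Legal moves for Black: Kb5, Ka5, Kb4, Kb3, Ka3, Bxb2.
Black is in check but has 6 legal moves → neither.

neither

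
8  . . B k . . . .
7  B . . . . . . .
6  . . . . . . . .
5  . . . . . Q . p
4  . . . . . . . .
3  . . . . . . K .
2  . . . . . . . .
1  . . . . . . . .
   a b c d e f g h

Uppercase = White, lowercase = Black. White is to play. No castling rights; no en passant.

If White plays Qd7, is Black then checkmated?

After Qd7: black king on d8; in check: yes, from the white queen on d7.
King squares — c7: attacked by Qd7; d7: attacked by Bc8; e7: attacked by Qd7; c8: attacked by Qd7; e8: attacked by Qd7.
Black has no legal moves → checkmate.

yes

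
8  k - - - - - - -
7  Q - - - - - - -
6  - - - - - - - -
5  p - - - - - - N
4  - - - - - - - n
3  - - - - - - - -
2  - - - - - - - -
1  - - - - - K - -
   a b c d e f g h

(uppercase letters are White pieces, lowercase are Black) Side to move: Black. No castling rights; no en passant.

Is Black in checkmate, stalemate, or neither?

neither

Black to move; black king on a8.
In check: yes, from the white queen on a7.
King squares — a7: available; b7: attacked by Qa7; b8: attacked by Qa7.
Legal moves for Black: Kxa7.
Black is in check but has 1 legal move → neither.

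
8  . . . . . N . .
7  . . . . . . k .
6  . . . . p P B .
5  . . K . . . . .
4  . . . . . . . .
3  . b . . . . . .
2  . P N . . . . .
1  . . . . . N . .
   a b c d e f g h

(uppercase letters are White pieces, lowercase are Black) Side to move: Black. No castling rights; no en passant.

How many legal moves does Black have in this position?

Black to move; king on g7.
In check: yes, from the white pawn on f6.
Legal moves: Kh8, Kg8, Kxf8, Kh6, Kxf6.
Count: 5.

5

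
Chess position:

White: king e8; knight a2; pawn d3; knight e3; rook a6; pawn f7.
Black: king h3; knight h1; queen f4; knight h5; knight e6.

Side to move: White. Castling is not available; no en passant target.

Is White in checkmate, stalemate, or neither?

White to move; white king on e8.
In check: no.
Legal moves for White include: Ke7, Kd7, Ra8, Ra7, Rxe6, Rd6, Rc6, Rb6, Ra5, Ra4, Ra3, Nf5, Nd5, Ng4, Nc4, Ng2, Nc2, Nf1, ... (list truncated; more exist).
White has legal moves and is not in check → neither.

neither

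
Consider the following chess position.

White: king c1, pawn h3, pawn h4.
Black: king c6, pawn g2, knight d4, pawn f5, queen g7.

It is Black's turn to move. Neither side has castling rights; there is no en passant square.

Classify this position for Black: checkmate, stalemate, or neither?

neither

Black to move; black king on c6.
In check: no.
Legal moves for Black include: Qh8, Qg8, Qf8, Qh7, Qf7, Qe7, Qd7, Qc7, Qb7, Qa7, Qh6+, Qg6, Qf6, Qg5+, Qe5, Qg4, Qg3, Kd7, ... (list truncated; more exist).
Black has legal moves and is not in check → neither.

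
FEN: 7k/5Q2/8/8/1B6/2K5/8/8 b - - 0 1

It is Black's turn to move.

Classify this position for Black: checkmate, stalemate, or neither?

Black to move; black king on h8.
In check: no.
King squares — g7: attacked by Qf7; h7: attacked by Qf7; g8: attacked by Qf7.
Legal moves for Black: none.
Not in check and no legal moves → stalemate.

stalemate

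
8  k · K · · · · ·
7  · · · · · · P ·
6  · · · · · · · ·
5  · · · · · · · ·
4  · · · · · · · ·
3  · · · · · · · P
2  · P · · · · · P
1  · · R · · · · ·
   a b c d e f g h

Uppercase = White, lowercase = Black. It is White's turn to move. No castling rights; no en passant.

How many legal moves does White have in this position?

23

White to move; king on c8.
In check: no.
Legal moves: Kd8, Kd7, Kc7, Rc7, Rc6, Rc5, Rc4, Rc3, Rc2, Rh1, Rg1, Rf1, Re1, Rd1, Rb1, Ra1#, g8=Q, g8=R, g8=B, g8=N, h4, b3, b4.
Count: 23.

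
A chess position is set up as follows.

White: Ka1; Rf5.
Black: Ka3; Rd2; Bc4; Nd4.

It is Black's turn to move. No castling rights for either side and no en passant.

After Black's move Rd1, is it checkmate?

yes

After Rd1: white king on a1; in check: yes, from the black rook on d1.
King squares — b1: attacked by Rd1; a2: attacked by Ka3; b2: attacked by Ka3.
White has no legal moves → checkmate.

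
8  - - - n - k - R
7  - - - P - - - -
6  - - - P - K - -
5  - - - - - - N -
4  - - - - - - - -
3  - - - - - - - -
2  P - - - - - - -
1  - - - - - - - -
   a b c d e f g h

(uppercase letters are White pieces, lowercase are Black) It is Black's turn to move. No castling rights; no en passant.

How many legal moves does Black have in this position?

0

Black to move; king on f8.
In check: yes, from the white rook on h8.
Legal moves: none.
Count: 0.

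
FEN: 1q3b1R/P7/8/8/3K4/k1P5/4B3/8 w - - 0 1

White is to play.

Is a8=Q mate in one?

After a8=Q: black king on a3; in check: yes, from the white queen on a8.
Black has 4 legal replies: Kb3, Kb2, Qxa8, Qa7+.
In check but a legal move exists → not checkmate.

no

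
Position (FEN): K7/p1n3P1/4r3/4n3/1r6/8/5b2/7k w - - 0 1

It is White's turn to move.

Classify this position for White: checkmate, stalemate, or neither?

checkmate

White to move; white king on a8.
In check: yes, from the black knight on c7.
King squares — a7: attacked by Bf2; b7: attacked by Rb4; b8: attacked by Rb4.
Legal moves for White: none.
In check with no legal moves → checkmate.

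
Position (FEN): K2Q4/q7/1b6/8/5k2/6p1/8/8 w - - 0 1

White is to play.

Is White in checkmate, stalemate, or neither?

White to move; white king on a8.
In check: yes, from the black queen on a7.
King squares — a7: attacked by Bb6; b7: attacked by Qa7; b8: attacked by Qa7.
Legal moves for White: none.
In check with no legal moves → checkmate.

checkmate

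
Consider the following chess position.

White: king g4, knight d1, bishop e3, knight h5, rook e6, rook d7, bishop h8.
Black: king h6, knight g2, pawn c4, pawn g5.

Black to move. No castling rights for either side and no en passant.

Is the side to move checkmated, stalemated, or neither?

checkmate

Black to move; black king on h6.
In check: yes, from the white rook on e6.
King squares — g5: own pawn; h5: attacked by Kg4; g6: attacked by Re6; g7: attacked by Nh5; h7: attacked by Rd7.
Legal moves for Black: none.
In check with no legal moves → checkmate.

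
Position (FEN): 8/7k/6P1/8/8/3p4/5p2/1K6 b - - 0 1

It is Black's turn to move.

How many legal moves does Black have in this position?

5

Black to move; king on h7.
In check: yes, from the white pawn on g6.
Legal moves: Kh8, Kg8, Kg7, Kh6, Kxg6.
Count: 5.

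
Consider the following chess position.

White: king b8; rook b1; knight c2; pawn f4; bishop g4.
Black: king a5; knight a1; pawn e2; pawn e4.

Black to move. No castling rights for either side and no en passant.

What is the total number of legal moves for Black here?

9

Black to move; king on a5.
In check: no.
Legal moves: Ka6, Ka4, Nb3, Nxc2, e3, e1=Q, e1=R, e1=B, e1=N.
Count: 9.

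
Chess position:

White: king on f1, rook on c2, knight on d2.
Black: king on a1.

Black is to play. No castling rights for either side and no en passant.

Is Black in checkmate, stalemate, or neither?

Black to move; black king on a1.
In check: no.
King squares — b1: attacked by Nd2; a2: attacked by Rc2; b2: attacked by Rc2.
Legal moves for Black: none.
Not in check and no legal moves → stalemate.

stalemate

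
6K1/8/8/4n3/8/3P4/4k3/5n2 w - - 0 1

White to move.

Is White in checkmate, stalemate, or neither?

White to move; white king on g8.
In check: no.
Legal moves for White: Kh8, Kf8, Kh7, Kg7, d4.
White has 5 legal moves and is not in check → neither.

neither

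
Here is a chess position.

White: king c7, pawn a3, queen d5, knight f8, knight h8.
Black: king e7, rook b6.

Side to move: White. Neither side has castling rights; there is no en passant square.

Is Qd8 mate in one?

After Qd8: black king on e7; in check: yes, from the white queen on d8.
King squares — d6: attacked by Kc7; e6: attacked by Nf8; f6: attacked by Qd8; d7: attacked by Kc7; f7: attacked by Nh8; d8: attacked by Kc7; e8: attacked by Qd8; f8: attacked by Qd8.
Black has no legal moves → checkmate.

yes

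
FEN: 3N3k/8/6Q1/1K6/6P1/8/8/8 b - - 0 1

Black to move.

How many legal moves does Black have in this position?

0

Black to move; king on h8.
In check: no.
Legal moves: none.
Count: 0.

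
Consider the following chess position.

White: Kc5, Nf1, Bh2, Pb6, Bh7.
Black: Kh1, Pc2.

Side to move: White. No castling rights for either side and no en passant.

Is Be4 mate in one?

After Be4: black king on h1; in check: yes, from the white bishop on e4.
King squares — g1: attacked by Bh2; g2: attacked by Be4; h2: attacked by Nf1.
Black has no legal moves → checkmate.

yes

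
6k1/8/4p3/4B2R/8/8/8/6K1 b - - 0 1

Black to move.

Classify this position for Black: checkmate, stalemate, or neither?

neither

Black to move; black king on g8.
In check: no.
Legal moves for Black: Kf8, Kf7.
Black has 2 legal moves and is not in check → neither.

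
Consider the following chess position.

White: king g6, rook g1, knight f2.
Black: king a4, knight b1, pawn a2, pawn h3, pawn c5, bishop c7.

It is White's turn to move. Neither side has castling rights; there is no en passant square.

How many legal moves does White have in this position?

24

White to move; king on g6.
In check: no.
Legal moves: Kh7, Kg7, Kf7, Kh6, Kf6, Kh5, Kg5, Kf5, Ng4, Ne4, Nxh3, Nd3, Nh1, Nd1, Rg5, Rg4+, Rg3, Rg2, Rh1, Rf1, Re1, Rd1, Rc1, Rxb1.
Count: 24.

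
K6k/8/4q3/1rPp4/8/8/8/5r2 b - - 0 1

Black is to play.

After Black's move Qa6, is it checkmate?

yes

After Qa6: white king on a8; in check: yes, from the black queen on a6.
King squares — a7: attacked by Qa6; b7: attacked by Rb5; b8: attacked by Rb5.
White has no legal moves → checkmate.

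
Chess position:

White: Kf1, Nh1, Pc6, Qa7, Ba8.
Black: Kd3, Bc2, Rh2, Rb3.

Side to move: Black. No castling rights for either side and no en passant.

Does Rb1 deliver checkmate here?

After Rb1: white king on f1; in check: yes, from the black rook on b1.
King squares — e1: attacked by Rb1; g1: attacked by Rb1; e2: attacked by Rh2; f2: attacked by Rh2; g2: attacked by Rh2.
White has no legal moves → checkmate.

yes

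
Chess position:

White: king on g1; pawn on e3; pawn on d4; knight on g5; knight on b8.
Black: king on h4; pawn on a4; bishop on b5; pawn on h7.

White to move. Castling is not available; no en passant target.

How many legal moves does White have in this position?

15

White to move; king on g1.
In check: no.
Legal moves: Nd7, Nc6, Na6, Nxh7, Nf7, Ne6, Ne4, Nh3, Nf3+, Kh2, Kg2, Kf2, Kh1, d5, e4.
Count: 15.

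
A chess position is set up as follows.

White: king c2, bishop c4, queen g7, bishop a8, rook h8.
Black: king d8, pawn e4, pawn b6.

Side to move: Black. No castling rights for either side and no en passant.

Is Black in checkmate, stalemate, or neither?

checkmate

Black to move; black king on d8.
In check: yes, from the white rook on h8.
King squares — c7: attacked by Qg7; d7: attacked by Qg7; e7: attacked by Qg7; c8: attacked by Rh8; e8: attacked by Rh8.
Legal moves for Black: none.
In check with no legal moves → checkmate.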